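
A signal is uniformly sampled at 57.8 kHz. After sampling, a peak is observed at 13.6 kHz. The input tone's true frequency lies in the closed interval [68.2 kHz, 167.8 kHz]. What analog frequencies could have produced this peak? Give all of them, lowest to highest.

71.4 kHz, 102 kHz, 129.2 kHz, 159.8 kHz

Frequencies that alias to 13.6 kHz are k·fs ± 13.6 kHz for integer k ≥ 0.
k=0: 13.6 kHz.
k=1: 44.2 kHz, 71.4 kHz.
k=2: 102 kHz, 129.2 kHz.
k=3: 159.8 kHz, 187 kHz.
k=4: 217.6 kHz, 244.8 kHz.
Within [68.2 kHz, 167.8 kHz]: 71.4 kHz, 102 kHz, 129.2 kHz, 159.8 kHz.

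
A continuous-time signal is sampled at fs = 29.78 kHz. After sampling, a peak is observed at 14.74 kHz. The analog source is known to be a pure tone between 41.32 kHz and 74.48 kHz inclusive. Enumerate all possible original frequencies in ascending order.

Frequencies that alias to 14.74 kHz are k·fs ± 14.74 kHz for integer k ≥ 0.
k=0: 14.74 kHz.
k=1: 15.04 kHz, 44.52 kHz.
k=2: 44.82 kHz, 74.3 kHz.
k=3: 74.6 kHz, 104.08 kHz.
Within [41.32 kHz, 74.48 kHz]: 44.52 kHz, 44.82 kHz, 74.3 kHz.

44.52 kHz, 44.82 kHz, 74.3 kHz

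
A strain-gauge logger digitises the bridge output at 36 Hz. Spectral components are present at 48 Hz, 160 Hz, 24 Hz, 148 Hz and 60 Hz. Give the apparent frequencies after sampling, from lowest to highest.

fs/2 = 18 Hz.
48 Hz mod fs = 12 Hz.
12 Hz ≤ fs/2 = 18 Hz, appears at 12 Hz.
160 Hz mod fs = 16 Hz.
16 Hz ≤ fs/2 = 18 Hz, appears at 16 Hz.
24 Hz > fs/2 = 18 Hz, folds to fs − 24 Hz = 12 Hz.
148 Hz mod fs = 4 Hz.
4 Hz ≤ fs/2 = 18 Hz, appears at 4 Hz.
60 Hz mod fs = 24 Hz.
24 Hz > fs/2 = 18 Hz, folds to fs − 24 Hz = 12 Hz.
Distinct values: {4 Hz, 12 Hz, 16 Hz}.

4 Hz, 12 Hz, 16 Hz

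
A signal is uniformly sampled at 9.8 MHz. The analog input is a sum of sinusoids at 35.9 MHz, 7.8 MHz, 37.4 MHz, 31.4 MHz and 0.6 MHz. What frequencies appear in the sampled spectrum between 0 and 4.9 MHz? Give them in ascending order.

0.6 MHz, 1.8 MHz, 2 MHz, 3.3 MHz

fs/2 = 4.9 MHz.
35.9 MHz mod fs = 6.5 MHz.
6.5 MHz > fs/2 = 4.9 MHz, folds to fs − 6.5 MHz = 3.3 MHz.
7.8 MHz > fs/2 = 4.9 MHz, folds to fs − 7.8 MHz = 2 MHz.
37.4 MHz mod fs = 8 MHz.
8 MHz > fs/2 = 4.9 MHz, folds to fs − 8 MHz = 1.8 MHz.
31.4 MHz mod fs = 2 MHz.
2 MHz ≤ fs/2 = 4.9 MHz, appears at 2 MHz.
0.6 MHz ≤ fs/2 = 4.9 MHz, passes unchanged.
Distinct values: {0.6 MHz, 1.8 MHz, 2 MHz, 3.3 MHz}.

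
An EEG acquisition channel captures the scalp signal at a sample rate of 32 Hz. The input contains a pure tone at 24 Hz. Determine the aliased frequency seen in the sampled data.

8 Hz

24 Hz > fs/2 = 16 Hz, folds to fs − 24 Hz = 8 Hz.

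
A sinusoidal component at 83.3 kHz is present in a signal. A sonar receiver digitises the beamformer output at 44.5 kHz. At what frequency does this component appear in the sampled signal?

5.7 kHz

83.3 kHz mod fs = 38.8 kHz.
38.8 kHz > fs/2 = 22.25 kHz, folds to fs − 38.8 kHz = 5.7 kHz.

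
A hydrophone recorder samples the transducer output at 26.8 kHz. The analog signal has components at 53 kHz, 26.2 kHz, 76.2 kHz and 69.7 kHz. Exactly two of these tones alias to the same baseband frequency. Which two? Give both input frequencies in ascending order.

26.2 kHz, 53 kHz

fs/2 = 13.4 kHz.
53 kHz mod fs = 26.2 kHz.
26.2 kHz > fs/2 = 13.4 kHz, folds to fs − 26.2 kHz = 0.6 kHz.
26.2 kHz > fs/2 = 13.4 kHz, folds to fs − 26.2 kHz = 0.6 kHz.
76.2 kHz mod fs = 22.6 kHz.
22.6 kHz > fs/2 = 13.4 kHz, folds to fs − 22.6 kHz = 4.2 kHz.
69.7 kHz mod fs = 16.1 kHz.
16.1 kHz > fs/2 = 13.4 kHz, folds to fs − 16.1 kHz = 10.7 kHz.
26.2 kHz and 53 kHz both map to 0.6 kHz.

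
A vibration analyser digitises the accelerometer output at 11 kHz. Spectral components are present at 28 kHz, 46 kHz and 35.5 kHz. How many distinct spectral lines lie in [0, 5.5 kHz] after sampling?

3

fs/2 = 5.5 kHz.
28 kHz mod fs = 6 kHz.
6 kHz > fs/2 = 5.5 kHz, folds to fs − 6 kHz = 5 kHz.
46 kHz mod fs = 2 kHz.
2 kHz ≤ fs/2 = 5.5 kHz, appears at 2 kHz.
35.5 kHz mod fs = 2.5 kHz.
2.5 kHz ≤ fs/2 = 5.5 kHz, appears at 2.5 kHz.
Distinct values: {2 kHz, 2.5 kHz, 5 kHz} → 3.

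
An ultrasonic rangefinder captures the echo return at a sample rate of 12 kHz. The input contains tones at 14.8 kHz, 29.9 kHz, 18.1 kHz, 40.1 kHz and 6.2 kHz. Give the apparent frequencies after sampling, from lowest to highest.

fs/2 = 6 kHz.
14.8 kHz mod fs = 2.8 kHz.
2.8 kHz ≤ fs/2 = 6 kHz, appears at 2.8 kHz.
29.9 kHz mod fs = 5.9 kHz.
5.9 kHz ≤ fs/2 = 6 kHz, appears at 5.9 kHz.
18.1 kHz mod fs = 6.1 kHz.
6.1 kHz > fs/2 = 6 kHz, folds to fs − 6.1 kHz = 5.9 kHz.
40.1 kHz mod fs = 4.1 kHz.
4.1 kHz ≤ fs/2 = 6 kHz, appears at 4.1 kHz.
6.2 kHz > fs/2 = 6 kHz, folds to fs − 6.2 kHz = 5.8 kHz.
Distinct values: {2.8 kHz, 4.1 kHz, 5.8 kHz, 5.9 kHz}.

2.8 kHz, 4.1 kHz, 5.8 kHz, 5.9 kHz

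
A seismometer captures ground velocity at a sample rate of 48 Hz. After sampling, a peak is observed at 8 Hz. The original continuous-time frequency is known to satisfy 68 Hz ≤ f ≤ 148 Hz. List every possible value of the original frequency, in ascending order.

88 Hz, 104 Hz, 136 Hz

Frequencies that alias to 8 Hz are k·fs ± 8 Hz for integer k ≥ 0.
k=0: 8 Hz.
k=1: 40 Hz, 56 Hz.
k=2: 88 Hz, 104 Hz.
k=3: 136 Hz, 152 Hz.
k=4: 184 Hz, 200 Hz.
Within [68 Hz, 148 Hz]: 88 Hz, 104 Hz, 136 Hz.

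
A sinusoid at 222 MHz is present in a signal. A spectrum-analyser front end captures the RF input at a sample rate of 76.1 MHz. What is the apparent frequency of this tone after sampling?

6.3 MHz

222 MHz mod fs = 69.8 MHz.
69.8 MHz > fs/2 = 38.05 MHz, folds to fs − 69.8 MHz = 6.3 MHz.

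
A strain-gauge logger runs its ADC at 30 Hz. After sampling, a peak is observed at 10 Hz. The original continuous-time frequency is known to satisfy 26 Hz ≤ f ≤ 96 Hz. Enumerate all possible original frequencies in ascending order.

Frequencies that alias to 10 Hz are k·fs ± 10 Hz for integer k ≥ 0.
k=0: 10 Hz.
k=1: 20 Hz, 40 Hz.
k=2: 50 Hz, 70 Hz.
k=3: 80 Hz, 100 Hz.
k=4: 110 Hz, 130 Hz.
Within [26 Hz, 96 Hz]: 40 Hz, 50 Hz, 70 Hz, 80 Hz.

40 Hz, 50 Hz, 70 Hz, 80 Hz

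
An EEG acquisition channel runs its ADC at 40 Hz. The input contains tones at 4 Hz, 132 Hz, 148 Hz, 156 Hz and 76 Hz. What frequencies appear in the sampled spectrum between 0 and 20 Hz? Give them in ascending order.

fs/2 = 20 Hz.
4 Hz ≤ fs/2 = 20 Hz, passes unchanged.
132 Hz mod fs = 12 Hz.
12 Hz ≤ fs/2 = 20 Hz, appears at 12 Hz.
148 Hz mod fs = 28 Hz.
28 Hz > fs/2 = 20 Hz, folds to fs − 28 Hz = 12 Hz.
156 Hz mod fs = 36 Hz.
36 Hz > fs/2 = 20 Hz, folds to fs − 36 Hz = 4 Hz.
76 Hz mod fs = 36 Hz.
36 Hz > fs/2 = 20 Hz, folds to fs − 36 Hz = 4 Hz.
Distinct values: {4 Hz, 12 Hz}.

4 Hz, 12 Hz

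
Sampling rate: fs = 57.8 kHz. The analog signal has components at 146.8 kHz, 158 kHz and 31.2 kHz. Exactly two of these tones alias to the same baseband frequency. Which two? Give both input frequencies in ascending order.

fs/2 = 28.9 kHz.
146.8 kHz mod fs = 31.2 kHz.
31.2 kHz > fs/2 = 28.9 kHz, folds to fs − 31.2 kHz = 26.6 kHz.
158 kHz mod fs = 42.4 kHz.
42.4 kHz > fs/2 = 28.9 kHz, folds to fs − 42.4 kHz = 15.4 kHz.
31.2 kHz > fs/2 = 28.9 kHz, folds to fs − 31.2 kHz = 26.6 kHz.
31.2 kHz and 146.8 kHz both map to 26.6 kHz.

31.2 kHz, 146.8 kHz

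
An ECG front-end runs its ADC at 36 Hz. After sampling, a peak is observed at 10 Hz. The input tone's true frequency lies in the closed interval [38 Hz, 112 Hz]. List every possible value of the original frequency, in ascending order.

Frequencies that alias to 10 Hz are k·fs ± 10 Hz for integer k ≥ 0.
k=0: 10 Hz.
k=1: 26 Hz, 46 Hz.
k=2: 62 Hz, 82 Hz.
k=3: 98 Hz, 118 Hz.
k=4: 134 Hz, 154 Hz.
Within [38 Hz, 112 Hz]: 46 Hz, 62 Hz, 82 Hz, 98 Hz.

46 Hz, 62 Hz, 82 Hz, 98 Hz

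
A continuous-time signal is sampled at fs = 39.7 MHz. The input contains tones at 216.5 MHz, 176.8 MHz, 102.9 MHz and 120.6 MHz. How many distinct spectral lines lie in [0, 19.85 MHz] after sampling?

fs/2 = 19.85 MHz.
216.5 MHz mod fs = 18 MHz.
18 MHz ≤ fs/2 = 19.85 MHz, appears at 18 MHz.
176.8 MHz mod fs = 18 MHz.
18 MHz ≤ fs/2 = 19.85 MHz, appears at 18 MHz.
102.9 MHz mod fs = 23.5 MHz.
23.5 MHz > fs/2 = 19.85 MHz, folds to fs − 23.5 MHz = 16.2 MHz.
120.6 MHz mod fs = 1.5 MHz.
1.5 MHz ≤ fs/2 = 19.85 MHz, appears at 1.5 MHz.
Distinct values: {1.5 MHz, 16.2 MHz, 18 MHz} → 3.

3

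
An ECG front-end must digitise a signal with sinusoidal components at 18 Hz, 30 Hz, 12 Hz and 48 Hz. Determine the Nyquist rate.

96 Hz

Highest-frequency component: 48 Hz.
Nyquist rate = 2 × 48 Hz = 96 Hz.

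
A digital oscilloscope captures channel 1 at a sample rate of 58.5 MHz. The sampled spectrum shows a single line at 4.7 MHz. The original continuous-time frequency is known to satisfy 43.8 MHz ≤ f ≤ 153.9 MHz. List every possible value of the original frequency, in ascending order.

53.8 MHz, 63.2 MHz, 112.3 MHz, 121.7 MHz

Frequencies that alias to 4.7 MHz are k·fs ± 4.7 MHz for integer k ≥ 0.
k=0: 4.7 MHz.
k=1: 53.8 MHz, 63.2 MHz.
k=2: 112.3 MHz, 121.7 MHz.
k=3: 170.8 MHz, 180.2 MHz.
Within [43.8 MHz, 153.9 MHz]: 53.8 MHz, 63.2 MHz, 112.3 MHz, 121.7 MHz.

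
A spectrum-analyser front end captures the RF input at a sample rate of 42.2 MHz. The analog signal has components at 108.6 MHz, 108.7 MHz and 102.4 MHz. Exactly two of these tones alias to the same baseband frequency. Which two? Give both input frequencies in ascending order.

fs/2 = 21.1 MHz.
108.6 MHz mod fs = 24.2 MHz.
24.2 MHz > fs/2 = 21.1 MHz, folds to fs − 24.2 MHz = 18 MHz.
108.7 MHz mod fs = 24.3 MHz.
24.3 MHz > fs/2 = 21.1 MHz, folds to fs − 24.3 MHz = 17.9 MHz.
102.4 MHz mod fs = 18 MHz.
18 MHz ≤ fs/2 = 21.1 MHz, appears at 18 MHz.
102.4 MHz and 108.6 MHz both map to 18 MHz.

102.4 MHz, 108.6 MHz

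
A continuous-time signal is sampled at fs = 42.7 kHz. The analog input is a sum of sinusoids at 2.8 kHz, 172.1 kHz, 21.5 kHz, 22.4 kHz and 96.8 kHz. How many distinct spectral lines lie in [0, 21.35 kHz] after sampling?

fs/2 = 21.35 kHz.
2.8 kHz ≤ fs/2 = 21.35 kHz, passes unchanged.
172.1 kHz mod fs = 1.3 kHz.
1.3 kHz ≤ fs/2 = 21.35 kHz, appears at 1.3 kHz.
21.5 kHz > fs/2 = 21.35 kHz, folds to fs − 21.5 kHz = 21.2 kHz.
22.4 kHz > fs/2 = 21.35 kHz, folds to fs − 22.4 kHz = 20.3 kHz.
96.8 kHz mod fs = 11.4 kHz.
11.4 kHz ≤ fs/2 = 21.35 kHz, appears at 11.4 kHz.
Distinct values: {1.3 kHz, 2.8 kHz, 11.4 kHz, 20.3 kHz, 21.2 kHz} → 5.

5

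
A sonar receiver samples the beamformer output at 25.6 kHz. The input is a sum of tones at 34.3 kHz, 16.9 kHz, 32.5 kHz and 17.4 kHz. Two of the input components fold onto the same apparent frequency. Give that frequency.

8.7 kHz

fs/2 = 12.8 kHz.
34.3 kHz mod fs = 8.7 kHz.
8.7 kHz ≤ fs/2 = 12.8 kHz, appears at 8.7 kHz.
16.9 kHz > fs/2 = 12.8 kHz, folds to fs − 16.9 kHz = 8.7 kHz.
32.5 kHz mod fs = 6.9 kHz.
6.9 kHz ≤ fs/2 = 12.8 kHz, appears at 6.9 kHz.
17.4 kHz > fs/2 = 12.8 kHz, folds to fs − 17.4 kHz = 8.2 kHz.
16.9 kHz and 34.3 kHz both map to 8.7 kHz.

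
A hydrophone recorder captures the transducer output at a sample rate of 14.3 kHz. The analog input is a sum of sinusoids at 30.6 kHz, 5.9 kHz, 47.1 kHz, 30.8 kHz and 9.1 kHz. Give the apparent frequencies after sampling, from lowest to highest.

2 kHz, 2.2 kHz, 4.2 kHz, 5.2 kHz, 5.9 kHz

fs/2 = 7.15 kHz.
30.6 kHz mod fs = 2 kHz.
2 kHz ≤ fs/2 = 7.15 kHz, appears at 2 kHz.
5.9 kHz ≤ fs/2 = 7.15 kHz, passes unchanged.
47.1 kHz mod fs = 4.2 kHz.
4.2 kHz ≤ fs/2 = 7.15 kHz, appears at 4.2 kHz.
30.8 kHz mod fs = 2.2 kHz.
2.2 kHz ≤ fs/2 = 7.15 kHz, appears at 2.2 kHz.
9.1 kHz > fs/2 = 7.15 kHz, folds to fs − 9.1 kHz = 5.2 kHz.
Distinct values: {2 kHz, 2.2 kHz, 4.2 kHz, 5.2 kHz, 5.9 kHz}.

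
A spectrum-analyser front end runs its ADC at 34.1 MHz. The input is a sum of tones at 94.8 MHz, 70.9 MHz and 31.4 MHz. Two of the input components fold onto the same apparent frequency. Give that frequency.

fs/2 = 17.05 MHz.
94.8 MHz mod fs = 26.6 MHz.
26.6 MHz > fs/2 = 17.05 MHz, folds to fs − 26.6 MHz = 7.5 MHz.
70.9 MHz mod fs = 2.7 MHz.
2.7 MHz ≤ fs/2 = 17.05 MHz, appears at 2.7 MHz.
31.4 MHz > fs/2 = 17.05 MHz, folds to fs − 31.4 MHz = 2.7 MHz.
31.4 MHz and 70.9 MHz both map to 2.7 MHz.

2.7 MHz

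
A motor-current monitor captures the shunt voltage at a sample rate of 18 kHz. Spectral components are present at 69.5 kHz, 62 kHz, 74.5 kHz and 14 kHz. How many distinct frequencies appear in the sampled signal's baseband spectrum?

fs/2 = 9 kHz.
69.5 kHz mod fs = 15.5 kHz.
15.5 kHz > fs/2 = 9 kHz, folds to fs − 15.5 kHz = 2.5 kHz.
62 kHz mod fs = 8 kHz.
8 kHz ≤ fs/2 = 9 kHz, appears at 8 kHz.
74.5 kHz mod fs = 2.5 kHz.
2.5 kHz ≤ fs/2 = 9 kHz, appears at 2.5 kHz.
14 kHz > fs/2 = 9 kHz, folds to fs − 14 kHz = 4 kHz.
Distinct values: {2.5 kHz, 4 kHz, 8 kHz} → 3.

3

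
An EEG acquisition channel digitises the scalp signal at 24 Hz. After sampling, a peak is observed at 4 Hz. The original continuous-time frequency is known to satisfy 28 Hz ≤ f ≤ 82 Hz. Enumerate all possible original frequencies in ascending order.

Frequencies that alias to 4 Hz are k·fs ± 4 Hz for integer k ≥ 0.
k=0: 4 Hz.
k=1: 20 Hz, 28 Hz.
k=2: 44 Hz, 52 Hz.
k=3: 68 Hz, 76 Hz.
k=4: 92 Hz, 100 Hz.
Within [28 Hz, 82 Hz]: 28 Hz, 44 Hz, 52 Hz, 68 Hz, 76 Hz.

28 Hz, 44 Hz, 52 Hz, 68 Hz, 76 Hz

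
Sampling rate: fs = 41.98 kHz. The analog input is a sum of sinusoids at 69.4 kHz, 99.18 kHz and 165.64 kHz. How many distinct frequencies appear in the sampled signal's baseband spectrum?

3

fs/2 = 20.99 kHz.
69.4 kHz mod fs = 27.42 kHz.
27.42 kHz > fs/2 = 20.99 kHz, folds to fs − 27.42 kHz = 14.56 kHz.
99.18 kHz mod fs = 15.22 kHz.
15.22 kHz ≤ fs/2 = 20.99 kHz, appears at 15.22 kHz.
165.64 kHz mod fs = 39.7 kHz.
39.7 kHz > fs/2 = 20.99 kHz, folds to fs − 39.7 kHz = 2.28 kHz.
Distinct values: {2.28 kHz, 14.56 kHz, 15.22 kHz} → 3.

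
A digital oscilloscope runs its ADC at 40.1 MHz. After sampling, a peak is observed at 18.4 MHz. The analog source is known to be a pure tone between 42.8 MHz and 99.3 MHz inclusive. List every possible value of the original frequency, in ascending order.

Frequencies that alias to 18.4 MHz are k·fs ± 18.4 MHz for integer k ≥ 0.
k=0: 18.4 MHz.
k=1: 21.7 MHz, 58.5 MHz.
k=2: 61.8 MHz, 98.6 MHz.
k=3: 101.9 MHz, 138.7 MHz.
Within [42.8 MHz, 99.3 MHz]: 58.5 MHz, 61.8 MHz, 98.6 MHz.

58.5 MHz, 61.8 MHz, 98.6 MHz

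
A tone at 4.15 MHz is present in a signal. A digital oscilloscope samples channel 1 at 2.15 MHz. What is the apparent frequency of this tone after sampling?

4.15 MHz mod fs = 2 MHz.
2 MHz > fs/2 = 1.075 MHz, folds to fs − 2 MHz = 0.15 MHz.

0.15 MHz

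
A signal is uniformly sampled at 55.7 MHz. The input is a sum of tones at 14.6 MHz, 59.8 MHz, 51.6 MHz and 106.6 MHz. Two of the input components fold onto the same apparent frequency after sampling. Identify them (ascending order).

51.6 MHz, 59.8 MHz

fs/2 = 27.85 MHz.
14.6 MHz ≤ fs/2 = 27.85 MHz, passes unchanged.
59.8 MHz mod fs = 4.1 MHz.
4.1 MHz ≤ fs/2 = 27.85 MHz, appears at 4.1 MHz.
51.6 MHz > fs/2 = 27.85 MHz, folds to fs − 51.6 MHz = 4.1 MHz.
106.6 MHz mod fs = 50.9 MHz.
50.9 MHz > fs/2 = 27.85 MHz, folds to fs − 50.9 MHz = 4.8 MHz.
51.6 MHz and 59.8 MHz both map to 4.1 MHz.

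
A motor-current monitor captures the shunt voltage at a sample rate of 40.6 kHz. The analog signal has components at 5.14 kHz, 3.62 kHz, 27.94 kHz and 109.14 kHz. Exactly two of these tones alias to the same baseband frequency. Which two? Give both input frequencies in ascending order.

27.94 kHz, 109.14 kHz

fs/2 = 20.3 kHz.
5.14 kHz ≤ fs/2 = 20.3 kHz, passes unchanged.
3.62 kHz ≤ fs/2 = 20.3 kHz, passes unchanged.
27.94 kHz > fs/2 = 20.3 kHz, folds to fs − 27.94 kHz = 12.66 kHz.
109.14 kHz mod fs = 27.94 kHz.
27.94 kHz > fs/2 = 20.3 kHz, folds to fs − 27.94 kHz = 12.66 kHz.
27.94 kHz and 109.14 kHz both map to 12.66 kHz.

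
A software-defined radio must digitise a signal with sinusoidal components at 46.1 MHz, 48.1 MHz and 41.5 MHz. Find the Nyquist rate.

96.2 MHz

Highest-frequency component: 48.1 MHz.
Nyquist rate = 2 × 48.1 MHz = 96.2 MHz.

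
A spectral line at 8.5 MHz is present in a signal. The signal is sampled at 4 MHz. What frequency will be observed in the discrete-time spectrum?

0.5 MHz

8.5 MHz mod fs = 0.5 MHz.
0.5 MHz ≤ fs/2 = 2 MHz, appears at 0.5 MHz.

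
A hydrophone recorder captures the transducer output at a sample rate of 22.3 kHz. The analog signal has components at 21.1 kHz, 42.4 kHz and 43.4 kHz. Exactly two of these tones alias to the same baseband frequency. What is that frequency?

fs/2 = 11.15 kHz.
21.1 kHz > fs/2 = 11.15 kHz, folds to fs − 21.1 kHz = 1.2 kHz.
42.4 kHz mod fs = 20.1 kHz.
20.1 kHz > fs/2 = 11.15 kHz, folds to fs − 20.1 kHz = 2.2 kHz.
43.4 kHz mod fs = 21.1 kHz.
21.1 kHz > fs/2 = 11.15 kHz, folds to fs − 21.1 kHz = 1.2 kHz.
21.1 kHz and 43.4 kHz both map to 1.2 kHz.

1.2 kHz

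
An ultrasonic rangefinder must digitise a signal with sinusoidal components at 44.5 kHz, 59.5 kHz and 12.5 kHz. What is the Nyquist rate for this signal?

119 kHz

Highest-frequency component: 59.5 kHz.
Nyquist rate = 2 × 59.5 kHz = 119 kHz.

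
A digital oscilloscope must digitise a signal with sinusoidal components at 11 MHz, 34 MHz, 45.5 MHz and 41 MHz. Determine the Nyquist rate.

Highest-frequency component: 45.5 MHz.
Nyquist rate = 2 × 45.5 MHz = 91 MHz.

91 MHz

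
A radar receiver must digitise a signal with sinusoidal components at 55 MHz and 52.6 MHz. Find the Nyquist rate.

Highest-frequency component: 55 MHz.
Nyquist rate = 2 × 55 MHz = 110 MHz.

110 MHz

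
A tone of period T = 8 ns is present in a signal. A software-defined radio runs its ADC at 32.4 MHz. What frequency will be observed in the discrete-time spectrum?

4.6 MHz

T = 8 ns → f = 1/T = 125 MHz.
125 MHz mod fs = 27.8 MHz.
27.8 MHz > fs/2 = 16.2 MHz, folds to fs − 27.8 MHz = 4.6 MHz.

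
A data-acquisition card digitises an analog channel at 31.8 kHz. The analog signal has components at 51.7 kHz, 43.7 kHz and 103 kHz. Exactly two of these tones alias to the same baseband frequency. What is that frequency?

11.9 kHz

fs/2 = 15.9 kHz.
51.7 kHz mod fs = 19.9 kHz.
19.9 kHz > fs/2 = 15.9 kHz, folds to fs − 19.9 kHz = 11.9 kHz.
43.7 kHz mod fs = 11.9 kHz.
11.9 kHz ≤ fs/2 = 15.9 kHz, appears at 11.9 kHz.
103 kHz mod fs = 7.6 kHz.
7.6 kHz ≤ fs/2 = 15.9 kHz, appears at 7.6 kHz.
43.7 kHz and 51.7 kHz both map to 11.9 kHz.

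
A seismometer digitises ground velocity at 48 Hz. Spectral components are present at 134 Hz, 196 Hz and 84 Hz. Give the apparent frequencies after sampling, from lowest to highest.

fs/2 = 24 Hz.
134 Hz mod fs = 38 Hz.
38 Hz > fs/2 = 24 Hz, folds to fs − 38 Hz = 10 Hz.
196 Hz mod fs = 4 Hz.
4 Hz ≤ fs/2 = 24 Hz, appears at 4 Hz.
84 Hz mod fs = 36 Hz.
36 Hz > fs/2 = 24 Hz, folds to fs − 36 Hz = 12 Hz.
Distinct values: {4 Hz, 10 Hz, 12 Hz}.

4 Hz, 10 Hz, 12 Hz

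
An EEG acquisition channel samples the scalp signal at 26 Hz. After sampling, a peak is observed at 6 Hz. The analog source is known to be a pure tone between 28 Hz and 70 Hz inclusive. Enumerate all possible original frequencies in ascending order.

32 Hz, 46 Hz, 58 Hz

Frequencies that alias to 6 Hz are k·fs ± 6 Hz for integer k ≥ 0.
k=0: 6 Hz.
k=1: 20 Hz, 32 Hz.
k=2: 46 Hz, 58 Hz.
k=3: 72 Hz, 84 Hz.
Within [28 Hz, 70 Hz]: 32 Hz, 46 Hz, 58 Hz.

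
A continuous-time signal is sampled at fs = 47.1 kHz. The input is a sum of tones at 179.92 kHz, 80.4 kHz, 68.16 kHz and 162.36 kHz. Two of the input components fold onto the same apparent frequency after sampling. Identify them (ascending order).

fs/2 = 23.55 kHz.
179.92 kHz mod fs = 38.62 kHz.
38.62 kHz > fs/2 = 23.55 kHz, folds to fs − 38.62 kHz = 8.48 kHz.
80.4 kHz mod fs = 33.3 kHz.
33.3 kHz > fs/2 = 23.55 kHz, folds to fs − 33.3 kHz = 13.8 kHz.
68.16 kHz mod fs = 21.06 kHz.
21.06 kHz ≤ fs/2 = 23.55 kHz, appears at 21.06 kHz.
162.36 kHz mod fs = 21.06 kHz.
21.06 kHz ≤ fs/2 = 23.55 kHz, appears at 21.06 kHz.
68.16 kHz and 162.36 kHz both map to 21.06 kHz.

68.16 kHz, 162.36 kHz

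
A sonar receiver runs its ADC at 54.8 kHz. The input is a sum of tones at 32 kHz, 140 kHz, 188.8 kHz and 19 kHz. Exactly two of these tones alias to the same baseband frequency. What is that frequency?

24.4 kHz

fs/2 = 27.4 kHz.
32 kHz > fs/2 = 27.4 kHz, folds to fs − 32 kHz = 22.8 kHz.
140 kHz mod fs = 30.4 kHz.
30.4 kHz > fs/2 = 27.4 kHz, folds to fs − 30.4 kHz = 24.4 kHz.
188.8 kHz mod fs = 24.4 kHz.
24.4 kHz ≤ fs/2 = 27.4 kHz, appears at 24.4 kHz.
19 kHz ≤ fs/2 = 27.4 kHz, passes unchanged.
140 kHz and 188.8 kHz both map to 24.4 kHz.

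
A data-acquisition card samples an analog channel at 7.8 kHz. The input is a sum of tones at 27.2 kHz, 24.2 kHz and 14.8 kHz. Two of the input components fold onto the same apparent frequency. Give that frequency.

fs/2 = 3.9 kHz.
27.2 kHz mod fs = 3.8 kHz.
3.8 kHz ≤ fs/2 = 3.9 kHz, appears at 3.8 kHz.
24.2 kHz mod fs = 0.8 kHz.
0.8 kHz ≤ fs/2 = 3.9 kHz, appears at 0.8 kHz.
14.8 kHz mod fs = 7 kHz.
7 kHz > fs/2 = 3.9 kHz, folds to fs − 7 kHz = 0.8 kHz.
14.8 kHz and 24.2 kHz both map to 0.8 kHz.

0.8 kHz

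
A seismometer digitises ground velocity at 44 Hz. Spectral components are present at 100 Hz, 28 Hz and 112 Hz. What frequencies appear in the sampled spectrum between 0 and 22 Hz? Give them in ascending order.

12 Hz, 16 Hz, 20 Hz

fs/2 = 22 Hz.
100 Hz mod fs = 12 Hz.
12 Hz ≤ fs/2 = 22 Hz, appears at 12 Hz.
28 Hz > fs/2 = 22 Hz, folds to fs − 28 Hz = 16 Hz.
112 Hz mod fs = 24 Hz.
24 Hz > fs/2 = 22 Hz, folds to fs − 24 Hz = 20 Hz.
Distinct values: {12 Hz, 16 Hz, 20 Hz}.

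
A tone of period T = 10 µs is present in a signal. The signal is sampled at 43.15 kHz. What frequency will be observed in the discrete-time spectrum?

T = 10 µs → f = 1/T = 100 kHz.
100 kHz mod fs = 13.7 kHz.
13.7 kHz ≤ fs/2 = 21.575 kHz, appears at 13.7 kHz.

13.7 kHz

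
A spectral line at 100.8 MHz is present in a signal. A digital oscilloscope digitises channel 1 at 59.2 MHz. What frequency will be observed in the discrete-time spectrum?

17.6 MHz

100.8 MHz mod fs = 41.6 MHz.
41.6 MHz > fs/2 = 29.6 MHz, folds to fs − 41.6 MHz = 17.6 MHz.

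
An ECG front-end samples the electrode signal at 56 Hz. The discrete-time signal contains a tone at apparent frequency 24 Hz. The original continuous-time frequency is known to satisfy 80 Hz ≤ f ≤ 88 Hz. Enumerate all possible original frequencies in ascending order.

Frequencies that alias to 24 Hz are k·fs ± 24 Hz for integer k ≥ 0.
k=0: 24 Hz.
k=1: 32 Hz, 80 Hz.
k=2: 88 Hz, 136 Hz.
k=3: 144 Hz, 192 Hz.
Within [80 Hz, 88 Hz]: 80 Hz, 88 Hz.

80 Hz, 88 Hz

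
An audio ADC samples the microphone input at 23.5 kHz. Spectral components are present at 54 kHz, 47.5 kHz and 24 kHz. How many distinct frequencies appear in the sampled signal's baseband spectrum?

fs/2 = 11.75 kHz.
54 kHz mod fs = 7 kHz.
7 kHz ≤ fs/2 = 11.75 kHz, appears at 7 kHz.
47.5 kHz mod fs = 0.5 kHz.
0.5 kHz ≤ fs/2 = 11.75 kHz, appears at 0.5 kHz.
24 kHz mod fs = 0.5 kHz.
0.5 kHz ≤ fs/2 = 11.75 kHz, appears at 0.5 kHz.
Distinct values: {0.5 kHz, 7 kHz} → 2.

2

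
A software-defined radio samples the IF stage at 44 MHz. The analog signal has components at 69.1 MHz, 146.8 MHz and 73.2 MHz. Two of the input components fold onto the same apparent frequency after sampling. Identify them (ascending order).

73.2 MHz, 146.8 MHz

fs/2 = 22 MHz.
69.1 MHz mod fs = 25.1 MHz.
25.1 MHz > fs/2 = 22 MHz, folds to fs − 25.1 MHz = 18.9 MHz.
146.8 MHz mod fs = 14.8 MHz.
14.8 MHz ≤ fs/2 = 22 MHz, appears at 14.8 MHz.
73.2 MHz mod fs = 29.2 MHz.
29.2 MHz > fs/2 = 22 MHz, folds to fs − 29.2 MHz = 14.8 MHz.
73.2 MHz and 146.8 MHz both map to 14.8 MHz.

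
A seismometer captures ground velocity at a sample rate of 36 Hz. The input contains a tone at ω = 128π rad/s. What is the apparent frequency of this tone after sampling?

ω = 128π rad/s → f = ω/(2π) = 64 Hz.
64 Hz mod fs = 28 Hz.
28 Hz > fs/2 = 18 Hz, folds to fs − 28 Hz = 8 Hz.

8 Hz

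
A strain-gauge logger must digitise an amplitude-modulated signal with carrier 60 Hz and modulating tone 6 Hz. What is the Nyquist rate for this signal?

AM sidebands sit at fc ± fm = 54 Hz and 66 Hz.
Highest-frequency component: 66 Hz.
Nyquist rate = 2 × 66 Hz = 132 Hz.

132 Hz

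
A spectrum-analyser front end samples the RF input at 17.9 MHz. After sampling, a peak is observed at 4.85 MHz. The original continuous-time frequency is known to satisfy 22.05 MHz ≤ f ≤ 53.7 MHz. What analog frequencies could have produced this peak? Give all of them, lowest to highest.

Frequencies that alias to 4.85 MHz are k·fs ± 4.85 MHz for integer k ≥ 0.
k=0: 4.85 MHz.
k=1: 13.05 MHz, 22.75 MHz.
k=2: 30.95 MHz, 40.65 MHz.
k=3: 48.85 MHz, 58.55 MHz.
k=4: 66.75 MHz, 76.45 MHz.
Within [22.05 MHz, 53.7 MHz]: 22.75 MHz, 30.95 MHz, 40.65 MHz, 48.85 MHz.

22.75 MHz, 30.95 MHz, 40.65 MHz, 48.85 MHz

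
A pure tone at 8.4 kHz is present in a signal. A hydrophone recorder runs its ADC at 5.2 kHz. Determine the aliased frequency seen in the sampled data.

2 kHz

8.4 kHz mod fs = 3.2 kHz.
3.2 kHz > fs/2 = 2.6 kHz, folds to fs − 3.2 kHz = 2 kHz.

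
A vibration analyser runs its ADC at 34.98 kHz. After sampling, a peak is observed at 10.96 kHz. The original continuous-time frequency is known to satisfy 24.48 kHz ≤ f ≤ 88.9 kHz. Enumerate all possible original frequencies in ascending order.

Frequencies that alias to 10.96 kHz are k·fs ± 10.96 kHz for integer k ≥ 0.
k=0: 10.96 kHz.
k=1: 24.02 kHz, 45.94 kHz.
k=2: 59 kHz, 80.92 kHz.
k=3: 93.98 kHz, 115.9 kHz.
Within [24.48 kHz, 88.9 kHz]: 45.94 kHz, 59 kHz, 80.92 kHz.

45.94 kHz, 59 kHz, 80.92 kHz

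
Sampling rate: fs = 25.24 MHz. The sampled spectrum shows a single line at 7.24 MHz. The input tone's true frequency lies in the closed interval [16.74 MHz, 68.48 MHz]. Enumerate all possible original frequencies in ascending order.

18 MHz, 32.48 MHz, 43.24 MHz, 57.72 MHz, 68.48 MHz

Frequencies that alias to 7.24 MHz are k·fs ± 7.24 MHz for integer k ≥ 0.
k=0: 7.24 MHz.
k=1: 18 MHz, 32.48 MHz.
k=2: 43.24 MHz, 57.72 MHz.
k=3: 68.48 MHz, 82.96 MHz.
k=4: 93.72 MHz, 108.2 MHz.
Within [16.74 MHz, 68.48 MHz]: 18 MHz, 32.48 MHz, 43.24 MHz, 57.72 MHz, 68.48 MHz.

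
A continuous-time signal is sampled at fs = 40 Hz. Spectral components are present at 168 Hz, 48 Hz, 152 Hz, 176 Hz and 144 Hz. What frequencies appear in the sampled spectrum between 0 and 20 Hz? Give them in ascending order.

fs/2 = 20 Hz.
168 Hz mod fs = 8 Hz.
8 Hz ≤ fs/2 = 20 Hz, appears at 8 Hz.
48 Hz mod fs = 8 Hz.
8 Hz ≤ fs/2 = 20 Hz, appears at 8 Hz.
152 Hz mod fs = 32 Hz.
32 Hz > fs/2 = 20 Hz, folds to fs − 32 Hz = 8 Hz.
176 Hz mod fs = 16 Hz.
16 Hz ≤ fs/2 = 20 Hz, appears at 16 Hz.
144 Hz mod fs = 24 Hz.
24 Hz > fs/2 = 20 Hz, folds to fs − 24 Hz = 16 Hz.
Distinct values: {8 Hz, 16 Hz}.

8 Hz, 16 Hz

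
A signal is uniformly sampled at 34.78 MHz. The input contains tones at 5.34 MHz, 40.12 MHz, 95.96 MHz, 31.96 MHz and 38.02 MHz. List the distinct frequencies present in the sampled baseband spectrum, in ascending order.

fs/2 = 17.39 MHz.
5.34 MHz ≤ fs/2 = 17.39 MHz, passes unchanged.
40.12 MHz mod fs = 5.34 MHz.
5.34 MHz ≤ fs/2 = 17.39 MHz, appears at 5.34 MHz.
95.96 MHz mod fs = 26.4 MHz.
26.4 MHz > fs/2 = 17.39 MHz, folds to fs − 26.4 MHz = 8.38 MHz.
31.96 MHz > fs/2 = 17.39 MHz, folds to fs − 31.96 MHz = 2.82 MHz.
38.02 MHz mod fs = 3.24 MHz.
3.24 MHz ≤ fs/2 = 17.39 MHz, appears at 3.24 MHz.
Distinct values: {2.82 MHz, 3.24 MHz, 5.34 MHz, 8.38 MHz}.

2.82 MHz, 3.24 MHz, 5.34 MHz, 8.38 MHz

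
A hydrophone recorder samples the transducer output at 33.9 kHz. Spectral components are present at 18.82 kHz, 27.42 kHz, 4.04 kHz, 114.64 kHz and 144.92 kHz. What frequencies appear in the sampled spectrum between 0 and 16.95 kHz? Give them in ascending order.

fs/2 = 16.95 kHz.
18.82 kHz > fs/2 = 16.95 kHz, folds to fs − 18.82 kHz = 15.08 kHz.
27.42 kHz > fs/2 = 16.95 kHz, folds to fs − 27.42 kHz = 6.48 kHz.
4.04 kHz ≤ fs/2 = 16.95 kHz, passes unchanged.
114.64 kHz mod fs = 12.94 kHz.
12.94 kHz ≤ fs/2 = 16.95 kHz, appears at 12.94 kHz.
144.92 kHz mod fs = 9.32 kHz.
9.32 kHz ≤ fs/2 = 16.95 kHz, appears at 9.32 kHz.
Distinct values: {4.04 kHz, 6.48 kHz, 9.32 kHz, 12.94 kHz, 15.08 kHz}.

4.04 kHz, 6.48 kHz, 9.32 kHz, 12.94 kHz, 15.08 kHz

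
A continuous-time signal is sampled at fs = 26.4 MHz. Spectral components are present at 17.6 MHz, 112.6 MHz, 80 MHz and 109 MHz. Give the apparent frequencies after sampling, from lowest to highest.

0.8 MHz, 3.4 MHz, 7 MHz, 8.8 MHz

fs/2 = 13.2 MHz.
17.6 MHz > fs/2 = 13.2 MHz, folds to fs − 17.6 MHz = 8.8 MHz.
112.6 MHz mod fs = 7 MHz.
7 MHz ≤ fs/2 = 13.2 MHz, appears at 7 MHz.
80 MHz mod fs = 0.8 MHz.
0.8 MHz ≤ fs/2 = 13.2 MHz, appears at 0.8 MHz.
109 MHz mod fs = 3.4 MHz.
3.4 MHz ≤ fs/2 = 13.2 MHz, appears at 3.4 MHz.
Distinct values: {0.8 MHz, 3.4 MHz, 7 MHz, 8.8 MHz}.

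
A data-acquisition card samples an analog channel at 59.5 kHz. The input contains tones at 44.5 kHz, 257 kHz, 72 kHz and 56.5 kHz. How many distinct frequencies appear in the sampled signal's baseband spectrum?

fs/2 = 29.75 kHz.
44.5 kHz > fs/2 = 29.75 kHz, folds to fs − 44.5 kHz = 15 kHz.
257 kHz mod fs = 19 kHz.
19 kHz ≤ fs/2 = 29.75 kHz, appears at 19 kHz.
72 kHz mod fs = 12.5 kHz.
12.5 kHz ≤ fs/2 = 29.75 kHz, appears at 12.5 kHz.
56.5 kHz > fs/2 = 29.75 kHz, folds to fs − 56.5 kHz = 3 kHz.
Distinct values: {3 kHz, 12.5 kHz, 15 kHz, 19 kHz} → 4.

4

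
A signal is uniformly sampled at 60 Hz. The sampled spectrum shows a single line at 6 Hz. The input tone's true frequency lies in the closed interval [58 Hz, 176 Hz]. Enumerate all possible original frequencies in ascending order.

Frequencies that alias to 6 Hz are k·fs ± 6 Hz for integer k ≥ 0.
k=0: 6 Hz.
k=1: 54 Hz, 66 Hz.
k=2: 114 Hz, 126 Hz.
k=3: 174 Hz, 186 Hz.
k=4: 234 Hz, 246 Hz.
Within [58 Hz, 176 Hz]: 66 Hz, 114 Hz, 126 Hz, 174 Hz.

66 Hz, 114 Hz, 126 Hz, 174 Hz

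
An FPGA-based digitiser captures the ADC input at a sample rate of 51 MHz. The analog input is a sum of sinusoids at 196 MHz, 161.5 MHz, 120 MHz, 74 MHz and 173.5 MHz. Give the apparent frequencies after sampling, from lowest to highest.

fs/2 = 25.5 MHz.
196 MHz mod fs = 43 MHz.
43 MHz > fs/2 = 25.5 MHz, folds to fs − 43 MHz = 8 MHz.
161.5 MHz mod fs = 8.5 MHz.
8.5 MHz ≤ fs/2 = 25.5 MHz, appears at 8.5 MHz.
120 MHz mod fs = 18 MHz.
18 MHz ≤ fs/2 = 25.5 MHz, appears at 18 MHz.
74 MHz mod fs = 23 MHz.
23 MHz ≤ fs/2 = 25.5 MHz, appears at 23 MHz.
173.5 MHz mod fs = 20.5 MHz.
20.5 MHz ≤ fs/2 = 25.5 MHz, appears at 20.5 MHz.
Distinct values: {8 MHz, 8.5 MHz, 18 MHz, 20.5 MHz, 23 MHz}.

8 MHz, 8.5 MHz, 18 MHz, 20.5 MHz, 23 MHz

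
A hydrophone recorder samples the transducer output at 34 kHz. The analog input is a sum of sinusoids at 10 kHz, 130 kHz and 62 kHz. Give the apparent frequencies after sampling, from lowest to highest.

fs/2 = 17 kHz.
10 kHz ≤ fs/2 = 17 kHz, passes unchanged.
130 kHz mod fs = 28 kHz.
28 kHz > fs/2 = 17 kHz, folds to fs − 28 kHz = 6 kHz.
62 kHz mod fs = 28 kHz.
28 kHz > fs/2 = 17 kHz, folds to fs − 28 kHz = 6 kHz.
Distinct values: {6 kHz, 10 kHz}.

6 kHz, 10 kHz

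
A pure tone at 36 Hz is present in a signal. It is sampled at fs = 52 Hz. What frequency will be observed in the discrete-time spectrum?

16 Hz

36 Hz > fs/2 = 26 Hz, folds to fs − 36 Hz = 16 Hz.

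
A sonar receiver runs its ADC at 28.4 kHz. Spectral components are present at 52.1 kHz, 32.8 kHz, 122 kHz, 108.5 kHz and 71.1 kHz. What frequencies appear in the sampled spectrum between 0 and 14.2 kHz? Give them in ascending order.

fs/2 = 14.2 kHz.
52.1 kHz mod fs = 23.7 kHz.
23.7 kHz > fs/2 = 14.2 kHz, folds to fs − 23.7 kHz = 4.7 kHz.
32.8 kHz mod fs = 4.4 kHz.
4.4 kHz ≤ fs/2 = 14.2 kHz, appears at 4.4 kHz.
122 kHz mod fs = 8.4 kHz.
8.4 kHz ≤ fs/2 = 14.2 kHz, appears at 8.4 kHz.
108.5 kHz mod fs = 23.3 kHz.
23.3 kHz > fs/2 = 14.2 kHz, folds to fs − 23.3 kHz = 5.1 kHz.
71.1 kHz mod fs = 14.3 kHz.
14.3 kHz > fs/2 = 14.2 kHz, folds to fs − 14.3 kHz = 14.1 kHz.
Distinct values: {4.4 kHz, 4.7 kHz, 5.1 kHz, 8.4 kHz, 14.1 kHz}.

4.4 kHz, 4.7 kHz, 5.1 kHz, 8.4 kHz, 14.1 kHz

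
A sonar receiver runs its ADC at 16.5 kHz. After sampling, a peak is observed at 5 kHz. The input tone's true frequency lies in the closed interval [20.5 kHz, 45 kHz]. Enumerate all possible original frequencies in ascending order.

Frequencies that alias to 5 kHz are k·fs ± 5 kHz for integer k ≥ 0.
k=0: 5 kHz.
k=1: 11.5 kHz, 21.5 kHz.
k=2: 28 kHz, 38 kHz.
k=3: 44.5 kHz, 54.5 kHz.
k=4: 61 kHz, 71 kHz.
Within [20.5 kHz, 45 kHz]: 21.5 kHz, 28 kHz, 38 kHz, 44.5 kHz.

21.5 kHz, 28 kHz, 38 kHz, 44.5 kHz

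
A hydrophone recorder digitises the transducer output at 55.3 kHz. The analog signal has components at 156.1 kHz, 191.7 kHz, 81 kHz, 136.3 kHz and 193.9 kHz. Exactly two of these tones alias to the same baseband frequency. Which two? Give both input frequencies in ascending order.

fs/2 = 27.65 kHz.
156.1 kHz mod fs = 45.5 kHz.
45.5 kHz > fs/2 = 27.65 kHz, folds to fs − 45.5 kHz = 9.8 kHz.
191.7 kHz mod fs = 25.8 kHz.
25.8 kHz ≤ fs/2 = 27.65 kHz, appears at 25.8 kHz.
81 kHz mod fs = 25.7 kHz.
25.7 kHz ≤ fs/2 = 27.65 kHz, appears at 25.7 kHz.
136.3 kHz mod fs = 25.7 kHz.
25.7 kHz ≤ fs/2 = 27.65 kHz, appears at 25.7 kHz.
193.9 kHz mod fs = 28 kHz.
28 kHz > fs/2 = 27.65 kHz, folds to fs − 28 kHz = 27.3 kHz.
81 kHz and 136.3 kHz both map to 25.7 kHz.

81 kHz, 136.3 kHz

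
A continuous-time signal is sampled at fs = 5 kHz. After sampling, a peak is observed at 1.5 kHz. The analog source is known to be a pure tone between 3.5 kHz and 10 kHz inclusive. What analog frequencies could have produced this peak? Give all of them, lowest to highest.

3.5 kHz, 6.5 kHz, 8.5 kHz

Frequencies that alias to 1.5 kHz are k·fs ± 1.5 kHz for integer k ≥ 0.
k=0: 1.5 kHz.
k=1: 3.5 kHz, 6.5 kHz.
k=2: 8.5 kHz, 11.5 kHz.
k=3: 13.5 kHz, 16.5 kHz.
Within [3.5 kHz, 10 kHz]: 3.5 kHz, 6.5 kHz, 8.5 kHz.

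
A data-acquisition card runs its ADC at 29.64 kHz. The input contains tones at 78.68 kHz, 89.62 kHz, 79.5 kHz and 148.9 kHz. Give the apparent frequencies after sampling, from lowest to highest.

fs/2 = 14.82 kHz.
78.68 kHz mod fs = 19.4 kHz.
19.4 kHz > fs/2 = 14.82 kHz, folds to fs − 19.4 kHz = 10.24 kHz.
89.62 kHz mod fs = 0.7 kHz.
0.7 kHz ≤ fs/2 = 14.82 kHz, appears at 0.7 kHz.
79.5 kHz mod fs = 20.22 kHz.
20.22 kHz > fs/2 = 14.82 kHz, folds to fs − 20.22 kHz = 9.42 kHz.
148.9 kHz mod fs = 0.7 kHz.
0.7 kHz ≤ fs/2 = 14.82 kHz, appears at 0.7 kHz.
Distinct values: {0.7 kHz, 9.42 kHz, 10.24 kHz}.

0.7 kHz, 9.42 kHz, 10.24 kHz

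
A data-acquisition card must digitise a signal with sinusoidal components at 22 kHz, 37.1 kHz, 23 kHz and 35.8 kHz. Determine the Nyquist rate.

74.2 kHz

Highest-frequency component: 37.1 kHz.
Nyquist rate = 2 × 37.1 kHz = 74.2 kHz.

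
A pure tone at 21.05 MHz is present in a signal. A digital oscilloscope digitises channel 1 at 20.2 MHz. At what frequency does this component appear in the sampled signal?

21.05 MHz mod fs = 0.85 MHz.
0.85 MHz ≤ fs/2 = 10.1 MHz, appears at 0.85 MHz.

0.85 MHz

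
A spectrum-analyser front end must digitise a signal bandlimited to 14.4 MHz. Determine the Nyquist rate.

28.8 MHz

Nyquist rate = 2 × 14.4 MHz = 28.8 MHz.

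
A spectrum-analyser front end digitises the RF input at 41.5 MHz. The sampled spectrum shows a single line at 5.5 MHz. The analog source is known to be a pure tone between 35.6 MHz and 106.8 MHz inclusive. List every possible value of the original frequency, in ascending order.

Frequencies that alias to 5.5 MHz are k·fs ± 5.5 MHz for integer k ≥ 0.
k=0: 5.5 MHz.
k=1: 36 MHz, 47 MHz.
k=2: 77.5 MHz, 88.5 MHz.
k=3: 119 MHz, 130 MHz.
Within [35.6 MHz, 106.8 MHz]: 36 MHz, 47 MHz, 77.5 MHz, 88.5 MHz.

36 MHz, 47 MHz, 77.5 MHz, 88.5 MHz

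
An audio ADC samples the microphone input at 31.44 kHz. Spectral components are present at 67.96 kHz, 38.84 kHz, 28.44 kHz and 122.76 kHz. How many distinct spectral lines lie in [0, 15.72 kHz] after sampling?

3

fs/2 = 15.72 kHz.
67.96 kHz mod fs = 5.08 kHz.
5.08 kHz ≤ fs/2 = 15.72 kHz, appears at 5.08 kHz.
38.84 kHz mod fs = 7.4 kHz.
7.4 kHz ≤ fs/2 = 15.72 kHz, appears at 7.4 kHz.
28.44 kHz > fs/2 = 15.72 kHz, folds to fs − 28.44 kHz = 3 kHz.
122.76 kHz mod fs = 28.44 kHz.
28.44 kHz > fs/2 = 15.72 kHz, folds to fs − 28.44 kHz = 3 kHz.
Distinct values: {3 kHz, 5.08 kHz, 7.4 kHz} → 3.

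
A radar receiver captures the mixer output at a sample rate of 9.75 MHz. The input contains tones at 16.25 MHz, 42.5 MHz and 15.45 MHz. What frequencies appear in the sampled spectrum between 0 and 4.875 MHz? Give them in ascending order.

3.25 MHz, 3.5 MHz, 4.05 MHz

fs/2 = 4.875 MHz.
16.25 MHz mod fs = 6.5 MHz.
6.5 MHz > fs/2 = 4.875 MHz, folds to fs − 6.5 MHz = 3.25 MHz.
42.5 MHz mod fs = 3.5 MHz.
3.5 MHz ≤ fs/2 = 4.875 MHz, appears at 3.5 MHz.
15.45 MHz mod fs = 5.7 MHz.
5.7 MHz > fs/2 = 4.875 MHz, folds to fs − 5.7 MHz = 4.05 MHz.
Distinct values: {3.25 MHz, 3.5 MHz, 4.05 MHz}.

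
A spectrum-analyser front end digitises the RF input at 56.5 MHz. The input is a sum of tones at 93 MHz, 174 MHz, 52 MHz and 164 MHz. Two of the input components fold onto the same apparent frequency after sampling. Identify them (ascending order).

fs/2 = 28.25 MHz.
93 MHz mod fs = 36.5 MHz.
36.5 MHz > fs/2 = 28.25 MHz, folds to fs − 36.5 MHz = 20 MHz.
174 MHz mod fs = 4.5 MHz.
4.5 MHz ≤ fs/2 = 28.25 MHz, appears at 4.5 MHz.
52 MHz > fs/2 = 28.25 MHz, folds to fs − 52 MHz = 4.5 MHz.
164 MHz mod fs = 51 MHz.
51 MHz > fs/2 = 28.25 MHz, folds to fs − 51 MHz = 5.5 MHz.
52 MHz and 174 MHz both map to 4.5 MHz.

52 MHz, 174 MHz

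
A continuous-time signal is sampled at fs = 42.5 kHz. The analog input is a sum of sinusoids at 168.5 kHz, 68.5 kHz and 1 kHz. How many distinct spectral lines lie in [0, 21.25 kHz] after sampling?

3

fs/2 = 21.25 kHz.
168.5 kHz mod fs = 41 kHz.
41 kHz > fs/2 = 21.25 kHz, folds to fs − 41 kHz = 1.5 kHz.
68.5 kHz mod fs = 26 kHz.
26 kHz > fs/2 = 21.25 kHz, folds to fs − 26 kHz = 16.5 kHz.
1 kHz ≤ fs/2 = 21.25 kHz, passes unchanged.
Distinct values: {1 kHz, 1.5 kHz, 16.5 kHz} → 3.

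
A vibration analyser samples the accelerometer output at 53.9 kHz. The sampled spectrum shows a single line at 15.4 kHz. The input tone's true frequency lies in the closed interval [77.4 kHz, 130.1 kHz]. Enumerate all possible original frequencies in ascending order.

Frequencies that alias to 15.4 kHz are k·fs ± 15.4 kHz for integer k ≥ 0.
k=0: 15.4 kHz.
k=1: 38.5 kHz, 69.3 kHz.
k=2: 92.4 kHz, 123.2 kHz.
k=3: 146.3 kHz, 177.1 kHz.
Within [77.4 kHz, 130.1 kHz]: 92.4 kHz, 123.2 kHz.

92.4 kHz, 123.2 kHz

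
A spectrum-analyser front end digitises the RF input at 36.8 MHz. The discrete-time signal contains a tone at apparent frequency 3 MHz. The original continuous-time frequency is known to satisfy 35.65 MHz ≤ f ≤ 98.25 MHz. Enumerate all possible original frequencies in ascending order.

Frequencies that alias to 3 MHz are k·fs ± 3 MHz for integer k ≥ 0.
k=0: 3 MHz.
k=1: 33.8 MHz, 39.8 MHz.
k=2: 70.6 MHz, 76.6 MHz.
k=3: 107.4 MHz, 113.4 MHz.
Within [35.65 MHz, 98.25 MHz]: 39.8 MHz, 70.6 MHz, 76.6 MHz.

39.8 MHz, 70.6 MHz, 76.6 MHz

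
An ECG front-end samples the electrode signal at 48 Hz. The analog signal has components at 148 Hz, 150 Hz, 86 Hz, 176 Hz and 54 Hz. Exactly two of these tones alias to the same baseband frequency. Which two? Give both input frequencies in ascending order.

fs/2 = 24 Hz.
148 Hz mod fs = 4 Hz.
4 Hz ≤ fs/2 = 24 Hz, appears at 4 Hz.
150 Hz mod fs = 6 Hz.
6 Hz ≤ fs/2 = 24 Hz, appears at 6 Hz.
86 Hz mod fs = 38 Hz.
38 Hz > fs/2 = 24 Hz, folds to fs − 38 Hz = 10 Hz.
176 Hz mod fs = 32 Hz.
32 Hz > fs/2 = 24 Hz, folds to fs − 32 Hz = 16 Hz.
54 Hz mod fs = 6 Hz.
6 Hz ≤ fs/2 = 24 Hz, appears at 6 Hz.
54 Hz and 150 Hz both map to 6 Hz.

54 Hz, 150 Hz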